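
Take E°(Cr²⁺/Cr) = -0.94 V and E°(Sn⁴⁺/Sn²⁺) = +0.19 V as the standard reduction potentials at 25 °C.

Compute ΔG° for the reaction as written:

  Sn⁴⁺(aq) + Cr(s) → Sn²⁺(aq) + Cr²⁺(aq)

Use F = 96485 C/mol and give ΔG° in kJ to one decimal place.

As written, Sn⁴⁺/Sn²⁺ is reduced (cathode) and Cr²⁺/Cr is oxidised (anode), so E°cell = (+0.19) − (-0.94) = +1.13 V.
Balancing electrons gives n = 2.
ΔG° = −nFE° = −(2)(96485)(+1.13) = -218,056 J = -218.1 kJ.

-218.1 kJ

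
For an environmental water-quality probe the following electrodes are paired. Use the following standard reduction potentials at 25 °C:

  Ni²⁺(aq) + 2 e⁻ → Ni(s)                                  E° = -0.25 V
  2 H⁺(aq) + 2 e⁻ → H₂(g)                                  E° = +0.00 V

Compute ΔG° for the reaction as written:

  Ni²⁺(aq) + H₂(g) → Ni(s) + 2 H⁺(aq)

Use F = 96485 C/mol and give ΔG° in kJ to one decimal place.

+48.2 kJ

As written, Ni²⁺/Ni is reduced (cathode) and H⁺/H₂ is oxidised (anode), so E°cell = (-0.25) − (+0.00) = -0.25 V.
Balancing electrons gives n = 2.
ΔG° = −nFE° = −(2)(96485)(-0.25) = 48,242 J = +48.2 kJ.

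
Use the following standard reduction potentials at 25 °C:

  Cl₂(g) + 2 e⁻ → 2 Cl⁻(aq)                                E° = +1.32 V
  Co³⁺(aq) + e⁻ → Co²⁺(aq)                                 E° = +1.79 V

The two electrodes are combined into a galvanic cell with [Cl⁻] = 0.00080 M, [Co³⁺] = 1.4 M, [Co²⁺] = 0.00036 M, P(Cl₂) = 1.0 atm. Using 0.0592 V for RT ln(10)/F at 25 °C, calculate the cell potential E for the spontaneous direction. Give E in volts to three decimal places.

Co³⁺/Co²⁺ is the cathode (higher E°), Cl₂/Cl⁻ the anode: E°cell = +1.79 − (+1.32) = +0.47 V, n = 2.
Overall: 2 Co³⁺(aq) + 2 Cl⁻(aq) → 2 Co²⁺(aq) + Cl₂(g)
Q = [Co²⁺]^2·P(Cl₂) / ([Co³⁺]^2·[Cl⁻]^2); log Q = -0.986.
E = E° − (0.0592/n) log Q = +0.47 − (0.0592/2)(-0.986) = +0.499 V.

+0.499 V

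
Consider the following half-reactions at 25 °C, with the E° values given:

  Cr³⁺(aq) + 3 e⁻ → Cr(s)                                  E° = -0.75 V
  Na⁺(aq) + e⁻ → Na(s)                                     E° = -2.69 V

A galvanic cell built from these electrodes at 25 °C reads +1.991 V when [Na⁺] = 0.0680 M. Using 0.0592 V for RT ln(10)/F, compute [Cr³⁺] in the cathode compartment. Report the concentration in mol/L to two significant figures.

0.12 M

Cr³⁺/Cr is the cathode, Na⁺/Na the anode: E°cell = +1.94 V, n = 3.
Overall reaction: Cr³⁺(aq) + 3 Na(s) → Cr(s) + 3 Na⁺(aq); Q = [Na⁺]^3/[Cr³⁺]^1.
From E = E° − (0.0592/n) log Q: log Q = (E° − E)·n/0.0592 = (+1.94 − (+1.991))·3/0.0592 = -2.5845.
So 1·log[Cr³⁺] = 3·log(0.068) − log Q = -3.5025 − (-2.5845) = -0.9180; [Cr³⁺] = 10^(-0.9180) ≈ 0.12 M.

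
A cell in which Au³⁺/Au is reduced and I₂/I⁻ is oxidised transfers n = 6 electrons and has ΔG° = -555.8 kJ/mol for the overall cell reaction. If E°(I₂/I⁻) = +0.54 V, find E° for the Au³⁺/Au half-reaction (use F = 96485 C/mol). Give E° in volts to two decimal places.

+1.50 V

E°cell = −ΔG°/(nF) = −(-555.8×10³)/((6)(96485)) = +0.960 V.
Since Au³⁺/Au is the cathode and I₂/I⁻ the anode, E°cell = E°(Au³⁺/Au) − E°(I₂/I⁻).
So E°(Au³⁺/Au) = E°cell + E°(I₂/I⁻) = +0.960 + (+0.54) = +1.50 V.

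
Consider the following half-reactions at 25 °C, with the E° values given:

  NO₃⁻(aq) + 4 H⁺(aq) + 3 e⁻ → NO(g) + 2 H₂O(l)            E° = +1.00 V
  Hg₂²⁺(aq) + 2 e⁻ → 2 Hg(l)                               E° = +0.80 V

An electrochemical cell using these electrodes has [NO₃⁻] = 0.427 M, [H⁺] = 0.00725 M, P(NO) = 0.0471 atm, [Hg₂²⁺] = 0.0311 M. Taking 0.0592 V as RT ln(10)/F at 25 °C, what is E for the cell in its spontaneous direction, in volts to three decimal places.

+0.095 V

NO₃⁻/NO is the cathode (higher E°), Hg₂²⁺/Hg the anode: E°cell = +1.00 − (+0.80) = +0.20 V, n = 6.
Overall: 2 NO₃⁻(aq) + 8 H⁺(aq) + 6 Hg(l) → 2 NO(g) + 4 H₂O(l) + 3 Hg₂²⁺(aq)
Q = P(NO)^2·[Hg₂²⁺]^3 / ([NO₃⁻]^2·[H⁺]^8); log Q = 10.681.
E = E° − (0.0592/n) log Q = +0.20 − (0.0592/6)(10.681) = +0.095 V.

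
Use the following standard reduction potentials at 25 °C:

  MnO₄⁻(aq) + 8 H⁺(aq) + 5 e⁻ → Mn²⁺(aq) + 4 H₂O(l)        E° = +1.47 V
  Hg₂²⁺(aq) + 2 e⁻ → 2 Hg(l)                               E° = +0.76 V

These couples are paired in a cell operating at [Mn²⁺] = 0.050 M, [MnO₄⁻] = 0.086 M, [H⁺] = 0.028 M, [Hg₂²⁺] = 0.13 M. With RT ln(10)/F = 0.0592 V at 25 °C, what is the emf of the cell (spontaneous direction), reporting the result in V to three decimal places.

+0.592 V

MnO₄⁻/Mn²⁺ is the cathode (higher E°), Hg₂²⁺/Hg the anode: E°cell = +1.47 − (+0.76) = +0.71 V, n = 10.
Overall: 2 MnO₄⁻(aq) + 16 H⁺(aq) + 10 Hg(l) → 2 Mn²⁺(aq) + 8 H₂O(l) + 5 Hg₂²⁺(aq)
Q = [Mn²⁺]^2·[Hg₂²⁺]^5 / ([MnO₄⁻]^2·[H⁺]^16); log Q = 19.944.
E = E° − (0.0592/n) log Q = +0.71 − (0.0592/10)(19.944) = +0.592 V.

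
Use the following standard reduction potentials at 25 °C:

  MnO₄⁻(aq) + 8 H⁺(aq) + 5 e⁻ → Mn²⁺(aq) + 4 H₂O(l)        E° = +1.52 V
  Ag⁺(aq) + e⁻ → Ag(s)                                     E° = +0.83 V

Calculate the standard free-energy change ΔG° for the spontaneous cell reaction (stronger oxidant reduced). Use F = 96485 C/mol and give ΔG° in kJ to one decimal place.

MnO₄⁻/Mn²⁺ (E° = +1.52 V) is the cathode; Ag⁺/Ag (E° = +0.83 V) is the anode, so E°cell = +0.69 V.
Balancing electrons gives n = 5 (lcm of 5 and 1).
ΔG° = −nFE° = −(5)(96485)(+0.69) = -332,873 J = -332.9 kJ.

-332.9 kJ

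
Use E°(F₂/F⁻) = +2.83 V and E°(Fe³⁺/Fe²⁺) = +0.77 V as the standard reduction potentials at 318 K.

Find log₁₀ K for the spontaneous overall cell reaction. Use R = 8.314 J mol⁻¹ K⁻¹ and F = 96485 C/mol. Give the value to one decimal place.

65.3

Cathode: F₂/F⁻; anode: Fe³⁺/Fe²⁺. E°cell = (+2.83) − (+0.77) = +2.06 V, with n = 2.
ΔG° = −nFE° = −RT ln K, so ln K = nFE°/(RT) = (2)(96485)(+2.06) / ((8.314)(318)) = 150.356.
log₁₀ K = 150.356 / ln 10 = 65.3.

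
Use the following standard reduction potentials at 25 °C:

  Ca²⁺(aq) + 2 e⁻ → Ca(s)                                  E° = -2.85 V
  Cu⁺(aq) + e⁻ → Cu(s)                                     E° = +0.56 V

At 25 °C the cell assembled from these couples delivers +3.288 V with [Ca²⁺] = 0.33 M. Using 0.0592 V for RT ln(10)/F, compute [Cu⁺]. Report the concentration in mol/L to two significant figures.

0.0050 M

Cu⁺/Cu is the cathode, Ca²⁺/Ca the anode: E°cell = +3.41 V, n = 2.
Overall reaction: 2 Cu⁺(aq) + Ca(s) → 2 Cu(s) + Ca²⁺(aq); Q = [Ca²⁺]^1/[Cu⁺]^2.
From E = E° − (0.0592/n) log Q: log Q = (E° − E)·n/0.0592 = (+3.41 − (+3.288))·2/0.0592 = 4.1216.
So 2·log[Cu⁺] = 1·log(0.33) − log Q = -0.4815 − (4.1216) = -4.6031; log[Cu⁺] = -4.6031 / 2 = -2.3016; [Cu⁺] = 10^(-2.3016) ≈ 0.0050 M.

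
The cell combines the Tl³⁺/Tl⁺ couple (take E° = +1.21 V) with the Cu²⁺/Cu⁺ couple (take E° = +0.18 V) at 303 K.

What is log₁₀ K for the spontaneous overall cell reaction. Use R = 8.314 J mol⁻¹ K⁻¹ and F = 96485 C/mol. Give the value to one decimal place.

Cathode: Tl³⁺/Tl⁺; anode: Cu²⁺/Cu⁺. E°cell = (+1.21) − (+0.18) = +1.03 V, with n = 2.
ΔG° = −nFE° = −RT ln K, so ln K = nFE°/(RT) = (2)(96485)(+1.03) / ((8.314)(303)) = 78.900.
log₁₀ K = 78.900 / ln 10 = 34.3.

34.3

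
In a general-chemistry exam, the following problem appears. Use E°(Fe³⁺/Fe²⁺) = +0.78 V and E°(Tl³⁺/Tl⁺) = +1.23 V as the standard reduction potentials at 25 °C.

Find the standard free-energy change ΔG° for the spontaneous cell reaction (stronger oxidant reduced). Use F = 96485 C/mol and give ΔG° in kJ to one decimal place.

Tl³⁺/Tl⁺ (E° = +1.23 V) is the cathode; Fe³⁺/Fe²⁺ (E° = +0.78 V) is the anode, so E°cell = +0.45 V.
Balancing electrons gives n = 2 (lcm of 2 and 1).
ΔG° = −nFE° = −(2)(96485)(+0.45) = -86,836 J = -86.8 kJ.

-86.8 kJ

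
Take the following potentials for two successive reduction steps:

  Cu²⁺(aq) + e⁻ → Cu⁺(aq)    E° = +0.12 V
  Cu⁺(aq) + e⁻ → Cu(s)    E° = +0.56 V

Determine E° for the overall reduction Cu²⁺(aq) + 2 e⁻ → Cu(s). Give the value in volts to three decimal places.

+0.340 V

Adding the free-energy changes (−nFE°) of the two steps gives −n₃FE°₃ = −n₁FE°₁ − n₂FE°₂.
E°₃ = (1×+0.12 + 1×+0.56) / 2 = (+0.680) / 2 = +0.340 V.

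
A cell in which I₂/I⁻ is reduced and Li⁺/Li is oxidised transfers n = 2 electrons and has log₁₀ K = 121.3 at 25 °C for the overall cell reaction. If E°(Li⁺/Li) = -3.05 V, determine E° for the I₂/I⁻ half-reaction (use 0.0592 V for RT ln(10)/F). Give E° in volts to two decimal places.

+0.54 V

E°cell = (0.0592/n)·log K = (0.0592/2)(121.3) = +3.590 V.
Since I₂/I⁻ is the cathode and Li⁺/Li the anode, E°cell = E°(I₂/I⁻) − E°(Li⁺/Li).
So E°(I₂/I⁻) = E°cell + E°(Li⁺/Li) = +3.590 + (-3.05) = +0.54 V.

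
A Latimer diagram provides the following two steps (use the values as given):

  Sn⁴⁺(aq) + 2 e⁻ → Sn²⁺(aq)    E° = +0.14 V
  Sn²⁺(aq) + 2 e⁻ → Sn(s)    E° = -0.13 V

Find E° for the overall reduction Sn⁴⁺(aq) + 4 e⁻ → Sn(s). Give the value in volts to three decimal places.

+0.005 V

Since ΔG° = −nFE° is additive over sequential reductions, n₃E°₃ = n₁E°₁ + n₂E°₂.
E°₃ = (2×+0.14 + 2×-0.13) / 4 = (+0.020) / 4 = +0.005 V.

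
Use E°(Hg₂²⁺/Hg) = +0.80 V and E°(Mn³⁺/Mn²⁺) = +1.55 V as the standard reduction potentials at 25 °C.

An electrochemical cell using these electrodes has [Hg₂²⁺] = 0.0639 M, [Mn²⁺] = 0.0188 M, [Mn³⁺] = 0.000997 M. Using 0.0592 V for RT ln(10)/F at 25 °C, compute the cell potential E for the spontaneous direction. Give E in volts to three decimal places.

+0.710 V

Mn³⁺/Mn²⁺ is the cathode (higher E°), Hg₂²⁺/Hg the anode: E°cell = +1.55 − (+0.80) = +0.75 V, n = 2.
Overall: 2 Mn³⁺(aq) + 2 Hg(l) → 2 Mn²⁺(aq) + Hg₂²⁺(aq)
Q = [Mn²⁺]^2·[Hg₂²⁺] / ([Mn³⁺]^2); log Q = 1.356.
E = E° − (0.0592/n) log Q = +0.75 − (0.0592/2)(1.356) = +0.710 V.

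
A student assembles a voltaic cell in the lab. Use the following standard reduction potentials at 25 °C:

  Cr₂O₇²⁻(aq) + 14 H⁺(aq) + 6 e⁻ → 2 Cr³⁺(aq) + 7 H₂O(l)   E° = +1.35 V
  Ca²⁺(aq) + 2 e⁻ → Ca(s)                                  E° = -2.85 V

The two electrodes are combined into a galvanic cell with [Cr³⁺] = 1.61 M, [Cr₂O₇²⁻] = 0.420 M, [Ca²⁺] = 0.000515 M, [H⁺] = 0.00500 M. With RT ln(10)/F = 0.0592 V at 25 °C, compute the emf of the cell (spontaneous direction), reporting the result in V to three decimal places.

Cr₂O₇²⁻/Cr³⁺ is the cathode (higher E°), Ca²⁺/Ca the anode: E°cell = +1.35 − (-2.85) = +4.20 V, n = 6.
Overall: Cr₂O₇²⁻(aq) + 14 H⁺(aq) + 3 Ca(s) → 2 Cr³⁺(aq) + 7 H₂O(l) + 3 Ca²⁺(aq)
Q = [Cr³⁺]^2·[Ca²⁺]^3 / ([Cr₂O₇²⁻]·[H⁺]^14); log Q = 23.140.
E = E° − (0.0592/n) log Q = +4.20 − (0.0592/6)(23.140) = +3.972 V.

+3.972 V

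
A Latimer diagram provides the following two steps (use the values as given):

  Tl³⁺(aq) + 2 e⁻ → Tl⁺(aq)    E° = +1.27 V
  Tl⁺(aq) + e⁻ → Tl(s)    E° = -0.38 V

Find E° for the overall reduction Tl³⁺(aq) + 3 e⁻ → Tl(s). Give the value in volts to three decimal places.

Adding the free-energy changes (−nFE°) of the two steps gives −n₃FE°₃ = −n₁FE°₁ − n₂FE°₂.
E°₃ = (2×+1.27 + 1×-0.38) / 3 = (+2.160) / 3 = +0.720 V.

+0.720 V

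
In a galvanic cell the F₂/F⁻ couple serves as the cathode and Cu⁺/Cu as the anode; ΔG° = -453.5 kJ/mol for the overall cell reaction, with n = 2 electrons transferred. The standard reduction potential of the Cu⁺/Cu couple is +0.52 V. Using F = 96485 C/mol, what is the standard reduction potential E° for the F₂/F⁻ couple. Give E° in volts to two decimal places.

E°cell = −ΔG°/(nF) = −(-453.5×10³)/((2)(96485)) = +2.350 V.
Since F₂/F⁻ is the cathode and Cu⁺/Cu the anode, E°cell = E°(F₂/F⁻) − E°(Cu⁺/Cu).
So E°(F₂/F⁻) = E°cell + E°(Cu⁺/Cu) = +2.350 + (+0.52) = +2.87 V.

+2.87 V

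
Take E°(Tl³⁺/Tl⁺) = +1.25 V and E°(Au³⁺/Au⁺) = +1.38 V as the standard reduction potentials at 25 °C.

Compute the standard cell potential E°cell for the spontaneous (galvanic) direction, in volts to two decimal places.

The Au³⁺/Au⁺ couple has the higher reduction potential, so it is the cathode; Tl³⁺/Tl⁺ is oxidised at the anode.
E°cell = E°(cathode) − E°(anode) = (+1.38) − (+1.25) = +0.13 V.

+0.13 V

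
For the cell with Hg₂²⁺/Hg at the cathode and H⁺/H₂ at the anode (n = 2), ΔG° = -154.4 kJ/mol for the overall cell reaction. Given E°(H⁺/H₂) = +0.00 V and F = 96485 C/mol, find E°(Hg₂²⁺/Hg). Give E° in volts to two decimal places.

E°cell = −ΔG°/(nF) = −(-154.4×10³)/((2)(96485)) = +0.800 V.
Since Hg₂²⁺/Hg is the cathode and H⁺/H₂ the anode, E°cell = E°(Hg₂²⁺/Hg) − E°(H⁺/H₂).
So E°(Hg₂²⁺/Hg) = E°cell + E°(H⁺/H₂) = +0.800 + (+0.00) = +0.80 V.

+0.80 V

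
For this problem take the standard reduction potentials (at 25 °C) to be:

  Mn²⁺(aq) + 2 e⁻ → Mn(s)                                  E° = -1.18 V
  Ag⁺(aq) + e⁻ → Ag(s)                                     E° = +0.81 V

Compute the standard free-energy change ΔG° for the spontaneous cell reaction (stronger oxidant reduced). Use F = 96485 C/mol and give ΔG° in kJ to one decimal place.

-384.0 kJ

Ag⁺/Ag (E° = +0.81 V) is the cathode; Mn²⁺/Mn (E° = -1.18 V) is the anode, so E°cell = +1.99 V.
Balancing electrons gives n = 2 (lcm of 1 and 2).
ΔG° = −nFE° = −(2)(96485)(+1.99) = -384,010 J = -384.0 kJ.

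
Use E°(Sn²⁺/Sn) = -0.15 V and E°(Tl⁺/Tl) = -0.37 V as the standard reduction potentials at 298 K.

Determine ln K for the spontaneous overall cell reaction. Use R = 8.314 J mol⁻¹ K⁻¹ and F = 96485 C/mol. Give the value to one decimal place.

Cathode: Sn²⁺/Sn; anode: Tl⁺/Tl. E°cell = (-0.15) − (-0.37) = +0.22 V, with n = 2.
ΔG° = −nFE° = −RT ln K, so ln K = nFE°/(RT) = (2)(96485)(+0.22) / ((8.314)(298)) = 17.135.

17.1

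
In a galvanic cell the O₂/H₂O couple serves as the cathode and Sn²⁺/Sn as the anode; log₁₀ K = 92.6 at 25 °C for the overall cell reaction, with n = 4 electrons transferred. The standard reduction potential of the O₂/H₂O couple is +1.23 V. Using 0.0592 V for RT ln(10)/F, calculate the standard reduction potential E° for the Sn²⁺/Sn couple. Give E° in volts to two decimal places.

E°cell = (0.0592/n)·log K = (0.0592/4)(92.6) = +1.370 V.
Since O₂/H₂O is the cathode and Sn²⁺/Sn the anode, E°cell = E°(O₂/H₂O) − E°(Sn²⁺/Sn).
So E°(Sn²⁺/Sn) = E°(O₂/H₂O) − E°cell = (+1.23) − (+1.370) = -0.14 V.

-0.14 V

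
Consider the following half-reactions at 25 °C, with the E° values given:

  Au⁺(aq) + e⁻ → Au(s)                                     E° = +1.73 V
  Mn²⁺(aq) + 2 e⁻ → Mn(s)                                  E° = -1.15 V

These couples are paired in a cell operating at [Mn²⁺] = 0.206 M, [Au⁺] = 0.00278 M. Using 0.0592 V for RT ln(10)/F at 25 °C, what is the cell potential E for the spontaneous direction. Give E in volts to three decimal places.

+2.749 V

Au⁺/Au is the cathode (higher E°), Mn²⁺/Mn the anode: E°cell = +1.73 − (-1.15) = +2.88 V, n = 2.
Overall: 2 Au⁺(aq) + Mn(s) → 2 Au(s) + Mn²⁺(aq)
Q = [Mn²⁺] / ([Au⁺]^2); log Q = 4.426.
E = E° − (0.0592/n) log Q = +2.88 − (0.0592/2)(4.426) = +2.749 V.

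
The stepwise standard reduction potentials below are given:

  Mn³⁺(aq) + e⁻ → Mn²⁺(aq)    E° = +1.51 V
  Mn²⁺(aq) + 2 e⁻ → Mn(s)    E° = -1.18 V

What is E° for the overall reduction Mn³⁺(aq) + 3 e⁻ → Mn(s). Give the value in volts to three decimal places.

Since ΔG° = −nFE° is additive over sequential reductions, n₃E°₃ = n₁E°₁ + n₂E°₂.
E°₃ = (1×+1.51 + 2×-1.18) / 3 = (-0.850) / 3 = -0.283 V.

-0.283 V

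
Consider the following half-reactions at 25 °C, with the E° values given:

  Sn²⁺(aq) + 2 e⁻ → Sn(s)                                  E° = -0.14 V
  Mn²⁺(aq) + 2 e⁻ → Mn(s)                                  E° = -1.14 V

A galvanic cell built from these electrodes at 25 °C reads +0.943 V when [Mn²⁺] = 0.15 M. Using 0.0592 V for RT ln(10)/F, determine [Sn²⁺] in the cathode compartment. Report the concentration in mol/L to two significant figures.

0.0018 M

Sn²⁺/Sn is the cathode, Mn²⁺/Mn the anode: E°cell = +1.00 V, n = 2.
Overall reaction: Sn²⁺(aq) + Mn(s) → Sn(s) + Mn²⁺(aq); Q = [Mn²⁺]^1/[Sn²⁺]^1.
From E = E° − (0.0592/n) log Q: log Q = (E° − E)·n/0.0592 = (+1.00 − (+0.943))·2/0.0592 = 1.9257.
So 1·log[Sn²⁺] = 1·log(0.15) − log Q = -0.8239 − (1.9257) = -2.7496; [Sn²⁺] = 10^(-2.7496) ≈ 0.0018 M.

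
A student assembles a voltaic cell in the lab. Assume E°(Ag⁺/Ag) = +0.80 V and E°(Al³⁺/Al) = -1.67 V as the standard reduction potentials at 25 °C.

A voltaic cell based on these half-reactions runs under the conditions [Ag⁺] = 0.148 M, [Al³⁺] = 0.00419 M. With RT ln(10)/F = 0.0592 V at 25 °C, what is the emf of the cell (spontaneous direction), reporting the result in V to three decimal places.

Ag⁺/Ag is the cathode (higher E°), Al³⁺/Al the anode: E°cell = +0.80 − (-1.67) = +2.47 V, n = 3.
Overall: 3 Ag⁺(aq) + Al(s) → 3 Ag(s) + Al³⁺(aq)
Q = [Al³⁺] / ([Ag⁺]^3); log Q = 0.111.
E = E° − (0.0592/n) log Q = +2.47 − (0.0592/3)(0.111) = +2.468 V.

+2.468 V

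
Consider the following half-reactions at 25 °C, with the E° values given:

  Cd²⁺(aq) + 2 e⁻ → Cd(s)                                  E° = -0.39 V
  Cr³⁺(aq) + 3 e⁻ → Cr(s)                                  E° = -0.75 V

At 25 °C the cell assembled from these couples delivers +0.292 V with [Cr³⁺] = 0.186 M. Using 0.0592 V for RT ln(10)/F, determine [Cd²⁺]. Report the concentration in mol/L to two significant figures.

Cd²⁺/Cd is the cathode, Cr³⁺/Cr the anode: E°cell = +0.36 V, n = 6.
Overall reaction: 3 Cd²⁺(aq) + 2 Cr(s) → 3 Cd(s) + 2 Cr³⁺(aq); Q = [Cr³⁺]^2/[Cd²⁺]^3.
From E = E° − (0.0592/n) log Q: log Q = (E° − E)·n/0.0592 = (+0.36 − (+0.292))·6/0.0592 = 6.8919.
So 3·log[Cd²⁺] = 2·log(0.186) − log Q = -1.4610 − (6.8919) = -8.3529; log[Cd²⁺] = -8.3529 / 3 = -2.7843; [Cd²⁺] = 10^(-2.7843) ≈ 0.0016 M.

0.0016 M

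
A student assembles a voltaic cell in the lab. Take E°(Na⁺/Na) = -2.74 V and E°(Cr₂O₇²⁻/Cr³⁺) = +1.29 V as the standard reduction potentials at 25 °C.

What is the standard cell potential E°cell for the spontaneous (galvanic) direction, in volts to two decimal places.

+4.03 V

The Cr₂O₇²⁻/Cr³⁺ couple has the higher reduction potential, so it is the cathode; Na⁺/Na is oxidised at the anode.
E°cell = E°(cathode) − E°(anode) = (+1.29) − (-2.74) = +4.03 V.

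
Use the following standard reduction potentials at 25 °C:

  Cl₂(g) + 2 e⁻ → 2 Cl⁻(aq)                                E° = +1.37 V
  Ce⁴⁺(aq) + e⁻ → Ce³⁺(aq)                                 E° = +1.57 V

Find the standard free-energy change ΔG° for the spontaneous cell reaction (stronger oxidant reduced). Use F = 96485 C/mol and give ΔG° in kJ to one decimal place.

-38.6 kJ

Ce⁴⁺/Ce³⁺ (E° = +1.57 V) is the cathode; Cl₂/Cl⁻ (E° = +1.37 V) is the anode, so E°cell = +0.20 V.
Balancing electrons gives n = 2 (lcm of 1 and 2).
ΔG° = −nFE° = −(2)(96485)(+0.20) = -38,594 J = -38.6 kJ.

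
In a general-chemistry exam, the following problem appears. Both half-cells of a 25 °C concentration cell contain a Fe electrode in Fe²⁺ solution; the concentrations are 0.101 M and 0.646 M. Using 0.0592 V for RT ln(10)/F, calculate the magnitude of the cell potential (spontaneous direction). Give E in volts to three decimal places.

For a concentration cell E°cell = 0. The 0.646 M side is the cathode (reduction is favoured where [Fe²⁺] is higher).
With n = 2, E = −(0.0592/2) log([Fe²⁺]ₐₙ/[Fe²⁺]꜀ₐₜ) = −(0.0592/2) log(0.101/0.646) = −(0.0592/2)(-0.806) = +0.024 V.

+0.024 V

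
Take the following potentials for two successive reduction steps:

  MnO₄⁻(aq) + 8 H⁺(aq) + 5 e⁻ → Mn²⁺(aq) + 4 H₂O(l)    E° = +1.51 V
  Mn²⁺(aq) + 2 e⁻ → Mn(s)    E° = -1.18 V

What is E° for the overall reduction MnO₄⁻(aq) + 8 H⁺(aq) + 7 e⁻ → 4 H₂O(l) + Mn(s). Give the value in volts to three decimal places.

+0.741 V

Standard free energies of sequential steps add: ΔG°₃ = ΔG°₁ + ΔG°₂, so n₃E°₃ = n₁E°₁ + n₂E°₂.
E°₃ = (5×+1.51 + 2×-1.18) / 7 = (+5.190) / 7 = +0.741 V.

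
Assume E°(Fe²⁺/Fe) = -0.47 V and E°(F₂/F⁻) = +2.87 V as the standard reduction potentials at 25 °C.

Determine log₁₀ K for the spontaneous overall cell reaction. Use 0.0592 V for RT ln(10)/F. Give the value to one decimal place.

Cathode: F₂/F⁻; anode: Fe²⁺/Fe. E°cell = +3.34 V, n = 2.
log K = nE°cell / 0.0592 = (2)(+3.34) / 0.0592 = 112.8.

112.8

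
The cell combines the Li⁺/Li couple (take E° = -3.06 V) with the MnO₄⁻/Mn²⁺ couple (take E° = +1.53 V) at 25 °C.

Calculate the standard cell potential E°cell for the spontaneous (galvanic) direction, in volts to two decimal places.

+4.59 V

The MnO₄⁻/Mn²⁺ couple has the higher reduction potential, so it is the cathode; Li⁺/Li is oxidised at the anode.
E°cell = E°(cathode) − E°(anode) = (+1.53) − (-3.06) = +4.59 V.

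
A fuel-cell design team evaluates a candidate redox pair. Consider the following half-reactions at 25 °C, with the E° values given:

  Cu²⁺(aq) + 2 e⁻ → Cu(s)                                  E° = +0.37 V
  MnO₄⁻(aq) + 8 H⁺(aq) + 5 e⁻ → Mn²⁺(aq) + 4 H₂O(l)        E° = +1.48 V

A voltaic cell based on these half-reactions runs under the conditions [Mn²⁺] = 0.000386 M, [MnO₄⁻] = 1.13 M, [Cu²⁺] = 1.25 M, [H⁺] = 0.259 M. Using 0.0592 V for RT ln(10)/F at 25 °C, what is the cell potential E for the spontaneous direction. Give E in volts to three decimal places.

MnO₄⁻/Mn²⁺ is the cathode (higher E°), Cu²⁺/Cu the anode: E°cell = +1.48 − (+0.37) = +1.11 V, n = 10.
Overall: 2 MnO₄⁻(aq) + 16 H⁺(aq) + 5 Cu(s) → 2 Mn²⁺(aq) + 8 H₂O(l) + 5 Cu²⁺(aq)
Q = [Mn²⁺]^2·[Cu²⁺]^5 / ([MnO₄⁻]^2·[H⁺]^16); log Q = 2.939.
E = E° − (0.0592/n) log Q = +1.11 − (0.0592/10)(2.939) = +1.093 V.

+1.093 V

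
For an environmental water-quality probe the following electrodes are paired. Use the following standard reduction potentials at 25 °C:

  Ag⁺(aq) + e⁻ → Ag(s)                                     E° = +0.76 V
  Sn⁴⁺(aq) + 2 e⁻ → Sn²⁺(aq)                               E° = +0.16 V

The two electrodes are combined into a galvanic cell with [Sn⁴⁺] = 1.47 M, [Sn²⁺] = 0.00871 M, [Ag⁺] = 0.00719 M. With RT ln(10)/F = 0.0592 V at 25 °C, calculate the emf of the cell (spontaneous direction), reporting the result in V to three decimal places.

+0.407 V

Ag⁺/Ag is the cathode (higher E°), Sn⁴⁺/Sn²⁺ the anode: E°cell = +0.76 − (+0.16) = +0.60 V, n = 2.
Overall: 2 Ag⁺(aq) + Sn²⁺(aq) → 2 Ag(s) + Sn⁴⁺(aq)
Q = [Sn⁴⁺] / ([Ag⁺]^2·[Sn²⁺]); log Q = 6.514.
E = E° − (0.0592/n) log Q = +0.60 − (0.0592/2)(6.514) = +0.407 V.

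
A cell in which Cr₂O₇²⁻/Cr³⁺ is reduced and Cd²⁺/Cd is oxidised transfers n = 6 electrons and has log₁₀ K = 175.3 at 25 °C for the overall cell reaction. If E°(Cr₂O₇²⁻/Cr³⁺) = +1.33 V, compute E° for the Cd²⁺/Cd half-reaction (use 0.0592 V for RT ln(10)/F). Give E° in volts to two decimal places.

E°cell = (0.0592/n)·log K = (0.0592/6)(175.3) = +1.730 V.
Since Cr₂O₇²⁻/Cr³⁺ is the cathode and Cd²⁺/Cd the anode, E°cell = E°(Cr₂O₇²⁻/Cr³⁺) − E°(Cd²⁺/Cd).
So E°(Cd²⁺/Cd) = E°(Cr₂O₇²⁻/Cr³⁺) − E°cell = (+1.33) − (+1.730) = -0.40 V.

-0.40 V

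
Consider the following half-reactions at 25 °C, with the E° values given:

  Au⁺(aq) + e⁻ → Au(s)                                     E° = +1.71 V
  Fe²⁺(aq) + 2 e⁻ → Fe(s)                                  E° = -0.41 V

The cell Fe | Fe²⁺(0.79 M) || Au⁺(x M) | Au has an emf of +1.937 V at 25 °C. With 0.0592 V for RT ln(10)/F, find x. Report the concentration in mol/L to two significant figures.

Au⁺/Au is the cathode, Fe²⁺/Fe the anode: E°cell = +2.12 V, n = 2.
Overall reaction: 2 Au⁺(aq) + Fe(s) → 2 Au(s) + Fe²⁺(aq); Q = [Fe²⁺]^1/[Au⁺]^2.
From E = E° − (0.0592/n) log Q: log Q = (E° − E)·n/0.0592 = (+2.12 − (+1.937))·2/0.0592 = 6.1824.
So 2·log[Au⁺] = 1·log(0.79) − log Q = -0.1024 − (6.1824) = -6.2848; log[Au⁺] = -6.2848 / 2 = -3.1424; [Au⁺] = 10^(-3.1424) ≈ 0.00072 M.

0.00072 M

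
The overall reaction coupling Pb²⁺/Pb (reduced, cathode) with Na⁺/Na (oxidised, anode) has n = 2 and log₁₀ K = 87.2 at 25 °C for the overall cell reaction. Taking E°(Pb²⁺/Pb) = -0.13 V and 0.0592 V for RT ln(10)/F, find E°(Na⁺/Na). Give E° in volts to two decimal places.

E°cell = (0.0592/n)·log K = (0.0592/2)(87.2) = +2.581 V.
Since Pb²⁺/Pb is the cathode and Na⁺/Na the anode, E°cell = E°(Pb²⁺/Pb) − E°(Na⁺/Na).
So E°(Na⁺/Na) = E°(Pb²⁺/Pb) − E°cell = (-0.13) − (+2.581) = -2.71 V.

-2.71 V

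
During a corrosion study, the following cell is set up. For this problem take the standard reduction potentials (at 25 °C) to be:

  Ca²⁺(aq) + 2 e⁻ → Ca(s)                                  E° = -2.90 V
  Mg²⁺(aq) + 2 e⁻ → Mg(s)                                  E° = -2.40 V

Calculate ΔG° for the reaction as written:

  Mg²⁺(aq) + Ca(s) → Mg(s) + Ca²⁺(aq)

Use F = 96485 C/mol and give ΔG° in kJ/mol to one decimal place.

-96.5 kJ/mol

As written, Mg²⁺/Mg is reduced (cathode) and Ca²⁺/Ca is oxidised (anode), so E°cell = (-2.40) − (-2.90) = +0.50 V.
Balancing electrons gives n = 2.
ΔG° = −nFE° = −(2)(96485)(+0.50) = -96,485 J = -96.5 kJ/mol.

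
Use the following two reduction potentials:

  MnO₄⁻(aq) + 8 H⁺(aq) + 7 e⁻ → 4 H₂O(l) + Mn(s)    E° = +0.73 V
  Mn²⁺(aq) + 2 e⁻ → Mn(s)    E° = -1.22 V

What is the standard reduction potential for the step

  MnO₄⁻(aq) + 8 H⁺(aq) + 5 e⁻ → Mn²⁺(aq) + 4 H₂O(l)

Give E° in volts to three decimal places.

+1.510 V

Sequential free energies add, so n₃E°₃ = n₁E°₁ + n₂E°₂.
With n₃ = 7, and the known step contributing 2×(-1.22) V, the unknown satisfies 5·E° = 7×(+0.73) − 2×(-1.22) = +7.550.
E° = +7.550 / 5 = +1.510 V.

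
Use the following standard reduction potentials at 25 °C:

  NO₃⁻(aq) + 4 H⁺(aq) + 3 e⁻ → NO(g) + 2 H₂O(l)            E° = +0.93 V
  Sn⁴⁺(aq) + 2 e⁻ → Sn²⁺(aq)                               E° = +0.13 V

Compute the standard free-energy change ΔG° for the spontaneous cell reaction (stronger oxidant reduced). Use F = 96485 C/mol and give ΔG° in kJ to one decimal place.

NO₃⁻/NO (E° = +0.93 V) is the cathode; Sn⁴⁺/Sn²⁺ (E° = +0.13 V) is the anode, so E°cell = +0.80 V.
Balancing electrons gives n = 6 (lcm of 3 and 2).
ΔG° = −nFE° = −(6)(96485)(+0.80) = -463,128 J = -463.1 kJ.

-463.1 kJ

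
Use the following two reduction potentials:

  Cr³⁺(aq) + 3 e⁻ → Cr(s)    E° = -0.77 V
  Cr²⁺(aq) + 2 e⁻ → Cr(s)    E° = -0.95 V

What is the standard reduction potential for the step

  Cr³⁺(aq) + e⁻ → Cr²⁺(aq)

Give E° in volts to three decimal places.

Sequential free energies add, so n₃E°₃ = n₁E°₁ + n₂E°₂.
With n₃ = 3, and the known step contributing 2×(-0.95) V, the unknown satisfies 1·E° = 3×(-0.77) − 2×(-0.95) = -0.410.
E° = -0.410 / 1 = -0.410 V.

-0.410 V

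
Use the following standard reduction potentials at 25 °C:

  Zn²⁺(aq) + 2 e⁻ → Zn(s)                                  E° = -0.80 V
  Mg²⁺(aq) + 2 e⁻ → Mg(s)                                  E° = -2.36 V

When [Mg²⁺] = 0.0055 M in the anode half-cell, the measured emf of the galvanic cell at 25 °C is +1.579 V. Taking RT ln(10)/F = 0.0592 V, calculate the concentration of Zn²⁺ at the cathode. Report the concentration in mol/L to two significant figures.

0.024 M

Zn²⁺/Zn is the cathode, Mg²⁺/Mg the anode: E°cell = +1.56 V, n = 2.
Overall reaction: Zn²⁺(aq) + Mg(s) → Zn(s) + Mg²⁺(aq); Q = [Mg²⁺]^1/[Zn²⁺]^1.
From E = E° − (0.0592/n) log Q: log Q = (E° − E)·n/0.0592 = (+1.56 − (+1.579))·2/0.0592 = -0.6419.
So 1·log[Zn²⁺] = 1·log(0.0055) − log Q = -2.2596 − (-0.6419) = -1.6177; [Zn²⁺] = 10^(-1.6177) ≈ 0.024 M.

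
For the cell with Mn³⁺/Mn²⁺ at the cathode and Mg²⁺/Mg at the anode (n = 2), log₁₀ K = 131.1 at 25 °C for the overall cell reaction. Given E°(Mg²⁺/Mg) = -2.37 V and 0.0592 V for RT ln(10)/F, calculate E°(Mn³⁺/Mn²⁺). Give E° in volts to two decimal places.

+1.51 V

E°cell = (0.0592/n)·log K = (0.0592/2)(131.1) = +3.881 V.
Since Mn³⁺/Mn²⁺ is the cathode and Mg²⁺/Mg the anode, E°cell = E°(Mn³⁺/Mn²⁺) − E°(Mg²⁺/Mg).
So E°(Mn³⁺/Mn²⁺) = E°cell + E°(Mg²⁺/Mg) = +3.881 + (-2.37) = +1.51 V.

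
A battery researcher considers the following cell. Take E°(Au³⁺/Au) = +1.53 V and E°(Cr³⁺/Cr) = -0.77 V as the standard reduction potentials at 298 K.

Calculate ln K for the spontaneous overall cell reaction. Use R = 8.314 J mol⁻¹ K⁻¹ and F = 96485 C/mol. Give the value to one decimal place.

Cathode: Au³⁺/Au; anode: Cr³⁺/Cr. E°cell = (+1.53) − (-0.77) = +2.30 V, with n = 3.
ΔG° = −nFE° = −RT ln K, so ln K = nFE°/(RT) = (3)(96485)(+2.30) / ((8.314)(298)) = 268.709.

268.7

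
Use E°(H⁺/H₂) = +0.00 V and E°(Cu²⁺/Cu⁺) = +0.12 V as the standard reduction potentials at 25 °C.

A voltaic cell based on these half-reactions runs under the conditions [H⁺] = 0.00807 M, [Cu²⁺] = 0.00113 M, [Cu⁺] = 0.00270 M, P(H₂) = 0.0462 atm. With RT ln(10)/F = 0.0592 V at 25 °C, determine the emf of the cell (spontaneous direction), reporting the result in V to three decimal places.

+0.182 V

Cu²⁺/Cu⁺ is the cathode (higher E°), H⁺/H₂ the anode: E°cell = +0.12 − (+0.00) = +0.12 V, n = 2.
Overall: 2 Cu²⁺(aq) + H₂(g) → 2 Cu⁺(aq) + 2 H⁺(aq)
Q = [Cu⁺]^2·[H⁺]^2 / ([Cu²⁺]^2·P(H₂)); log Q = -2.094.
E = E° − (0.0592/n) log Q = +0.12 − (0.0592/2)(-2.094) = +0.182 V.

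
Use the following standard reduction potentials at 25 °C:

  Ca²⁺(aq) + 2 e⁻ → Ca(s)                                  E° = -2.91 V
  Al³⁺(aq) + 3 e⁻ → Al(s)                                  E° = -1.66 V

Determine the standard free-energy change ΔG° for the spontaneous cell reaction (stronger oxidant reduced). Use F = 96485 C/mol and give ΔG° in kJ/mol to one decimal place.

Al³⁺/Al (E° = -1.66 V) is the cathode; Ca²⁺/Ca (E° = -2.91 V) is the anode, so E°cell = +1.25 V.
Balancing electrons gives n = 6 (lcm of 3 and 2).
ΔG° = −nFE° = −(6)(96485)(+1.25) = -723,638 J = -723.6 kJ/mol.

-723.6 kJ/mol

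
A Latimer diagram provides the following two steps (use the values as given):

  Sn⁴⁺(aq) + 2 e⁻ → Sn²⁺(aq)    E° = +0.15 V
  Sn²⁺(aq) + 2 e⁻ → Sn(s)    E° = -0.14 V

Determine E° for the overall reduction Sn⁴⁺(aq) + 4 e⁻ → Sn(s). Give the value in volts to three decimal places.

Standard free energies of sequential steps add: ΔG°₃ = ΔG°₁ + ΔG°₂, so n₃E°₃ = n₁E°₁ + n₂E°₂.
E°₃ = (2×+0.15 + 2×-0.14) / 4 = (+0.020) / 4 = +0.005 V.

+0.005 V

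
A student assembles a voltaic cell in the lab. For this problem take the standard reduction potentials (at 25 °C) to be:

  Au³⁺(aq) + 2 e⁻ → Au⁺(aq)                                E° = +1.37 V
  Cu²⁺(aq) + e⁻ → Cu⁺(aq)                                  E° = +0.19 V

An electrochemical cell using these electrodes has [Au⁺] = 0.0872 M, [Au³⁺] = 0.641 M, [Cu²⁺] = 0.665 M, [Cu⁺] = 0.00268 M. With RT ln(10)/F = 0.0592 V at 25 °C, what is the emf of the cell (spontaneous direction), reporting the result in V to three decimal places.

Au³⁺/Au⁺ is the cathode (higher E°), Cu²⁺/Cu⁺ the anode: E°cell = +1.37 − (+0.19) = +1.18 V, n = 2.
Overall: Au³⁺(aq) + 2 Cu⁺(aq) → Au⁺(aq) + 2 Cu²⁺(aq)
Q = [Au⁺]·[Cu²⁺]^2 / ([Au³⁺]·[Cu⁺]^2); log Q = 3.923.
E = E° − (0.0592/n) log Q = +1.18 − (0.0592/2)(3.923) = +1.064 V.

+1.064 V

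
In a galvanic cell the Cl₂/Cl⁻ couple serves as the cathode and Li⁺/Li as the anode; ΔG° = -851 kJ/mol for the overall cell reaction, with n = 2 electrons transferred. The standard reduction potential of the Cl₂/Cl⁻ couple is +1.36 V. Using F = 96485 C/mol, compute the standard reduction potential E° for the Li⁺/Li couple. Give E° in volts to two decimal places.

E°cell = −ΔG°/(nF) = −(-851×10³)/((2)(96485)) = +4.410 V.
Since Cl₂/Cl⁻ is the cathode and Li⁺/Li the anode, E°cell = E°(Cl₂/Cl⁻) − E°(Li⁺/Li).
So E°(Li⁺/Li) = E°(Cl₂/Cl⁻) − E°cell = (+1.36) − (+4.410) = -3.05 V.

-3.05 V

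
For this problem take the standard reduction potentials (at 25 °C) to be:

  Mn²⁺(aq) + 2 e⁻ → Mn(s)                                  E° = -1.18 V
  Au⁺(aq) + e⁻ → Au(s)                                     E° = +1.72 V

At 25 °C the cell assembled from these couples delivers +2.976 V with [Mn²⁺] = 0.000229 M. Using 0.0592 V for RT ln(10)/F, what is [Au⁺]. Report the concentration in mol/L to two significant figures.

Au⁺/Au is the cathode, Mn²⁺/Mn the anode: E°cell = +2.90 V, n = 2.
Overall reaction: 2 Au⁺(aq) + Mn(s) → 2 Au(s) + Mn²⁺(aq); Q = [Mn²⁺]^1/[Au⁺]^2.
From E = E° − (0.0592/n) log Q: log Q = (E° − E)·n/0.0592 = (+2.90 − (+2.976))·2/0.0592 = -2.5676.
So 2·log[Au⁺] = 1·log(0.000229) − log Q = -3.6402 − (-2.5676) = -1.0726; log[Au⁺] = -1.0726 / 2 = -0.5363; [Au⁺] = 10^(-0.5363) ≈ 0.29 M.

0.29 M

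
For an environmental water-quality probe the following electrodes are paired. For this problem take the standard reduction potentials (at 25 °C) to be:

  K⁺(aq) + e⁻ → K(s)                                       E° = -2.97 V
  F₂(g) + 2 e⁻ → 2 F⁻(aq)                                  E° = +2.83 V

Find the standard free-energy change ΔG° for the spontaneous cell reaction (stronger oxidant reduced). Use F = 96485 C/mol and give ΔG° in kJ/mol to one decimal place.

-1119.2 kJ/mol

F₂/F⁻ (E° = +2.83 V) is the cathode; K⁺/K (E° = -2.97 V) is the anode, so E°cell = +5.80 V.
Balancing electrons gives n = 2 (lcm of 2 and 1).
ΔG° = −nFE° = −(2)(96485)(+5.80) = -1,119,226 J = -1119.2 kJ/mol.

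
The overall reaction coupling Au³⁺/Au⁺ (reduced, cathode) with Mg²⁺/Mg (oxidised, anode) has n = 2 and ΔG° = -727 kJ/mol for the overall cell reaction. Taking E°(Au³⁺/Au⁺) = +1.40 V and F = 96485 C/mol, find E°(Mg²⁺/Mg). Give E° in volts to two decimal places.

E°cell = −ΔG°/(nF) = −(-727×10³)/((2)(96485)) = +3.767 V.
Since Au³⁺/Au⁺ is the cathode and Mg²⁺/Mg the anode, E°cell = E°(Au³⁺/Au⁺) − E°(Mg²⁺/Mg).
So E°(Mg²⁺/Mg) = E°(Au³⁺/Au⁺) − E°cell = (+1.40) − (+3.767) = -2.37 V.

-2.37 V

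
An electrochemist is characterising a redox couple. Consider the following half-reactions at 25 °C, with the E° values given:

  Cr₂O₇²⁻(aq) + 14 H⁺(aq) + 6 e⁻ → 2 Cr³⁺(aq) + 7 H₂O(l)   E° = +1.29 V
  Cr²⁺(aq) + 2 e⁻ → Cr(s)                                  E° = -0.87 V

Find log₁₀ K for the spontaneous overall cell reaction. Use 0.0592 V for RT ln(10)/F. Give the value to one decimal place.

Cathode: Cr₂O₇²⁻/Cr³⁺; anode: Cr²⁺/Cr. E°cell = +2.16 V, n = 6.
log K = nE°cell / 0.0592 = (6)(+2.16) / 0.0592 = 218.9.

218.9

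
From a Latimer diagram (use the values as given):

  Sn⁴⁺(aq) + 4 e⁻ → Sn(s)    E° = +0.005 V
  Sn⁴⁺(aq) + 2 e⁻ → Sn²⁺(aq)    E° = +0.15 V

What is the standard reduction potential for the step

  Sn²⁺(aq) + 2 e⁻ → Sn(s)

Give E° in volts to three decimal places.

Sequential free energies add, so n₃E°₃ = n₁E°₁ + n₂E°₂.
With n₃ = 4, and the known step contributing 2×(+0.15) V, the unknown satisfies 2·E° = 4×(+0.005) − 2×(+0.15) = -0.280.
E° = -0.280 / 2 = -0.140 V.

-0.140 V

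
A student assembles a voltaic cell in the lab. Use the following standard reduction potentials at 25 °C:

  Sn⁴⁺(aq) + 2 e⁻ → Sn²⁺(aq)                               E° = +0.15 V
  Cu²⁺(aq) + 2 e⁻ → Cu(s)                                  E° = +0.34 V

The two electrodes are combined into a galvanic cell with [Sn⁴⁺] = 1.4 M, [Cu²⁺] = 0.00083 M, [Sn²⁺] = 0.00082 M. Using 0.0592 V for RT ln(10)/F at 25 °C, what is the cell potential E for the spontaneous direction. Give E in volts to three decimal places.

Cu²⁺/Cu is the cathode (higher E°), Sn⁴⁺/Sn²⁺ the anode: E°cell = +0.34 − (+0.15) = +0.19 V, n = 2.
Overall: Cu²⁺(aq) + Sn²⁺(aq) → Cu(s) + Sn⁴⁺(aq)
Q = [Sn⁴⁺] / ([Cu²⁺]·[Sn²⁺]); log Q = 6.313.
E = E° − (0.0592/n) log Q = +0.19 − (0.0592/2)(6.313) = +0.003 V.

+0.003 V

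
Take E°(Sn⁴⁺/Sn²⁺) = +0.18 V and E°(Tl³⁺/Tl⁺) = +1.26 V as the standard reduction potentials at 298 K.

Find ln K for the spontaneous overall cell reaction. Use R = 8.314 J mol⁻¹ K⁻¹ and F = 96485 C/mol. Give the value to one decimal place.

Cathode: Tl³⁺/Tl⁺; anode: Sn⁴⁺/Sn²⁺. E°cell = (+1.26) − (+0.18) = +1.08 V, with n = 2.
ΔG° = −nFE° = −RT ln K, so ln K = nFE°/(RT) = (2)(96485)(+1.08) / ((8.314)(298)) = 84.118.

84.1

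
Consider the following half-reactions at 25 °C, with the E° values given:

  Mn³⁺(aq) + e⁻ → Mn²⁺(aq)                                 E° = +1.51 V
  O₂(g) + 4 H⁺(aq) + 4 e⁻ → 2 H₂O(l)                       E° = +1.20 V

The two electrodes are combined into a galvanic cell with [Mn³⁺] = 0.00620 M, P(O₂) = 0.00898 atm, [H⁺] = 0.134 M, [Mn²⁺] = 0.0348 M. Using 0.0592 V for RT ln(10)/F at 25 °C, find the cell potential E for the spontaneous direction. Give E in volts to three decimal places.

Mn³⁺/Mn²⁺ is the cathode (higher E°), O₂/H₂O the anode: E°cell = +1.51 − (+1.20) = +0.31 V, n = 4.
Overall: 4 Mn³⁺(aq) + 2 H₂O(l) → 4 Mn²⁺(aq) + O₂(g) + 4 H⁺(aq)
Q = [Mn²⁺]^4·P(O₂)·[H⁺]^4 / ([Mn³⁺]^4); log Q = -2.542.
E = E° − (0.0592/n) log Q = +0.31 − (0.0592/4)(-2.542) = +0.348 V.

+0.348 V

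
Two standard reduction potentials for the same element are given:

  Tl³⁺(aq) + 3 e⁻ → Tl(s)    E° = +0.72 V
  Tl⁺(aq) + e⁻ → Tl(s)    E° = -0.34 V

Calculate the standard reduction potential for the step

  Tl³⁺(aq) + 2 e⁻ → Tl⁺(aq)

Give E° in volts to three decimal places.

+1.250 V

Sequential free energies add, so n₃E°₃ = n₁E°₁ + n₂E°₂.
With n₃ = 3, and the known step contributing 1×(-0.34) V, the unknown satisfies 2·E° = 3×(+0.72) − 1×(-0.34) = +2.500.
E° = +2.500 / 2 = +1.250 V.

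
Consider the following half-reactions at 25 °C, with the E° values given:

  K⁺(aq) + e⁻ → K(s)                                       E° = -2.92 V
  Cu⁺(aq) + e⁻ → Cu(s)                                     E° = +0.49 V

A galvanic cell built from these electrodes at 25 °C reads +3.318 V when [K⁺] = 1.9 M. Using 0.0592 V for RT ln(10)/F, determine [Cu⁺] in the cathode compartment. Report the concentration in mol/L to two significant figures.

Cu⁺/Cu is the cathode, K⁺/K the anode: E°cell = +3.41 V, n = 1.
Overall reaction: Cu⁺(aq) + K(s) → Cu(s) + K⁺(aq); Q = [K⁺]^1/[Cu⁺]^1.
From E = E° − (0.0592/n) log Q: log Q = (E° − E)·n/0.0592 = (+3.41 − (+3.318))·1/0.0592 = 1.5541.
So 1·log[Cu⁺] = 1·log(1.9) − log Q = 0.2788 − (1.5541) = -1.2753; [Cu⁺] = 10^(-1.2753) ≈ 0.053 M.

0.053 M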